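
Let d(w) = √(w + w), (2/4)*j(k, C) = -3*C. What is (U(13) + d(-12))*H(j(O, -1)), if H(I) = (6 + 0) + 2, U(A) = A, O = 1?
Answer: 104 + 16*I*√6 ≈ 104.0 + 39.192*I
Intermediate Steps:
j(k, C) = -6*C (j(k, C) = 2*(-3*C) = -6*C)
H(I) = 8 (H(I) = 6 + 2 = 8)
d(w) = √2*√w (d(w) = √(2*w) = √2*√w)
(U(13) + d(-12))*H(j(O, -1)) = (13 + √2*√(-12))*8 = (13 + √2*(2*I*√3))*8 = (13 + 2*I*√6)*8 = 104 + 16*I*√6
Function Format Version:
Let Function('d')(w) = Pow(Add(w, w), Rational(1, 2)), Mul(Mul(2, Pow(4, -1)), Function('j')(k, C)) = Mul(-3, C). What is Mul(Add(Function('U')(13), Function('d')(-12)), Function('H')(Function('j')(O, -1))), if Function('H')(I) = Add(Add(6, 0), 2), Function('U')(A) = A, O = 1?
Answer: Add(104, Mul(16, I, Pow(6, Rational(1, 2)))) ≈ Add(104.00, Mul(39.192, I))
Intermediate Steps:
Function('j')(k, C) = Mul(-6, C) (Function('j')(k, C) = Mul(2, Mul(-3, C)) = Mul(-6, C))
Function('H')(I) = 8 (Function('H')(I) = Add(6, 2) = 8)
Function('d')(w) = Mul(Pow(2, Rational(1, 2)), Pow(w, Rational(1, 2))) (Function('d')(w) = Pow(Mul(2, w), Rational(1, 2)) = Mul(Pow(2, Rational(1, 2)), Pow(w, Rational(1, 2))))
Mul(Add(Function('U')(13), Function('d')(-12)), Function('H')(Function('j')(O, -1))) = Mul(Add(13, Mul(Pow(2, Rational(1, 2)), Pow(-12, Rational(1, 2)))), 8) = Mul(Add(13, Mul(Pow(2, Rational(1, 2)), Mul(2, I, Pow(3, Rational(1, 2))))), 8) = Mul(Add(13, Mul(2, I, Pow(6, Rational(1, 2)))), 8) = Add(104, Mul(16, I, Pow(6, Rational(1, 2))))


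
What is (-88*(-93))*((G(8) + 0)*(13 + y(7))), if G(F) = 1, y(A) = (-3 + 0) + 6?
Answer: 130944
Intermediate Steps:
y(A) = 3 (y(A) = -3 + 6 = 3)
(-88*(-93))*((G(8) + 0)*(13 + y(7))) = (-88*(-93))*((1 + 0)*(13 + 3)) = 8184*(1*16) = 8184*16 = 130944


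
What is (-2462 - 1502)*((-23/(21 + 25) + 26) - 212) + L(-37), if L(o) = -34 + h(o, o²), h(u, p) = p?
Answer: 740621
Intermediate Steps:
L(o) = -34 + o²
(-2462 - 1502)*((-23/(21 + 25) + 26) - 212) + L(-37) = (-2462 - 1502)*((-23/(21 + 25) + 26) - 212) + (-34 + (-37)²) = -3964*((-23/46 + 26) - 212) + (-34 + 1369) = -3964*(((1/46)*(-23) + 26) - 212) + 1335 = -3964*((-½ + 26) - 212) + 1335 = -3964*(51/2 - 212) + 1335 = -3964*(-373/2) + 1335 = 739286 + 1335 = 740621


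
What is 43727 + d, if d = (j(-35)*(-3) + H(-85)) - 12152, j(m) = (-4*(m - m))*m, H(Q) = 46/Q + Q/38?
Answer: 101978277/3230 ≈ 31572.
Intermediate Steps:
H(Q) = 46/Q + Q/38 (H(Q) = 46/Q + Q*(1/38) = 46/Q + Q/38)
j(m) = 0 (j(m) = (-4*0)*m = 0*m = 0)
d = -39259933/3230 (d = (0*(-3) + (46/(-85) + (1/38)*(-85))) - 12152 = (0 + (46*(-1/85) - 85/38)) - 12152 = (0 + (-46/85 - 85/38)) - 12152 = (0 - 8973/3230) - 12152 = -8973/3230 - 12152 = -39259933/3230 ≈ -12155.)
43727 + d = 43727 - 39259933/3230 = 101978277/3230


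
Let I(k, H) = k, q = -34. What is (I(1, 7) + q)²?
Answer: 1089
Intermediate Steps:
(I(1, 7) + q)² = (1 - 34)² = (-33)² = 1089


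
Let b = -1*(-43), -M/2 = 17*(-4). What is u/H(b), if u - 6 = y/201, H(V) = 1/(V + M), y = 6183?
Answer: 440877/67 ≈ 6580.3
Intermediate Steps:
M = 136 (M = -34*(-4) = -2*(-68) = 136)
b = 43
H(V) = 1/(136 + V) (H(V) = 1/(V + 136) = 1/(136 + V))
u = 2463/67 (u = 6 + 6183/201 = 6 + 6183*(1/201) = 6 + 2061/67 = 2463/67 ≈ 36.761)
u/H(b) = 2463/(67*(1/(136 + 43))) = 2463/(67*(1/179)) = (2463/67)*179 = 440877/67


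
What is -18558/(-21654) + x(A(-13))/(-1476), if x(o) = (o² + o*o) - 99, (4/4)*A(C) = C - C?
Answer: 182317/197292 ≈ 0.92410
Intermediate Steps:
A(C) = 0 (A(C) = C - C = 0)
x(o) = -99 + 2*o² (x(o) = (o² + o²) - 99 = 2*o² - 99 = -99 + 2*o²)
-18558/(-21654) + x(A(-13))/(-1476) = -18558/(-21654) + (-99 + 2*0²)/(-1476) = -18558*(-1/21654) + (-99 + 2*0)*(-1/1476) = 1031/1203 + (-99 + 0)*(-1/1476) = 1031/1203 - 99*(-1/1476) = 1031/1203 + 11/164 = 182317/197292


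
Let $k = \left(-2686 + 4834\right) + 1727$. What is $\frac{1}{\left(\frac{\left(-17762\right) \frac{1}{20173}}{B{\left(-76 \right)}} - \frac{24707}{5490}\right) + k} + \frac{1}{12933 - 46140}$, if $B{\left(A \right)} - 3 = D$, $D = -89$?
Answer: $\frac{139707409965203}{612081298684797369} \approx 0.00022825$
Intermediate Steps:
$B{\left(A \right)} = -86$ ($B{\left(A \right)} = 3 - 89 = -86$)
$k = 3875$ ($k = 2148 + 1727 = 3875$)
$\frac{1}{\left(\frac{\left(-17762\right) \frac{1}{20173}}{B{\left(-76 \right)}} - \frac{24707}{5490}\right) + k} + \frac{1}{12933 - 46140} = \frac{1}{\left(\frac{\left(-17762\right) \frac{1}{20173}}{-86} - \frac{24707}{5490}\right) + 3875} + \frac{1}{12933 - 46140} = \frac{1}{\left(\left(-17762\right) \frac{1}{20173} \left(- \frac{1}{86}\right) - \frac{24707}{5490}\right) + 3875} + \frac{1}{-33207} = \frac{1}{\left(\left(- \frac{17762}{20173}\right) \left(- \frac{1}{86}\right) - \frac{24707}{5490}\right) + 3875} - \frac{1}{33207} = \frac{1}{\left(\frac{8881}{867439} - \frac{24707}{5490}\right) + 3875} - \frac{1}{33207} = \frac{1}{- \frac{21383058683}{4762240110} + 3875} - \frac{1}{33207} = \frac{1}{\frac{18432297367567}{4762240110}} - \frac{1}{33207} = \frac{4762240110}{18432297367567} - \frac{1}{33207} = \frac{139707409965203}{612081298684797369}$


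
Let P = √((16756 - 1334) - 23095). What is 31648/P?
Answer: -31648*I*√7673/7673 ≈ -361.3*I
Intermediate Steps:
P = I*√7673 (P = √(15422 - 23095) = √(-7673) = I*√7673 ≈ 87.596*I)
31648/P = 31648/((I*√7673)) = 31648*(-I*√7673/7673) = -31648*I*√7673/7673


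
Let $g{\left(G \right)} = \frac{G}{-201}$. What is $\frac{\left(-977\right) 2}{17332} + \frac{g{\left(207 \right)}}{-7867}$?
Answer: $- \frac{514367999}{4567753274} \approx -0.11261$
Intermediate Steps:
$g{\left(G \right)} = - \frac{G}{201}$ ($g{\left(G \right)} = G \left(- \frac{1}{201}\right) = - \frac{G}{201}$)
$\frac{\left(-977\right) 2}{17332} + \frac{g{\left(207 \right)}}{-7867} = \frac{\left(-977\right) 2}{17332} + \frac{\left(- \frac{1}{201}\right) 207}{-7867} = \left(-1954\right) \frac{1}{17332} - - \frac{69}{527089} = - \frac{977}{8666} + \frac{69}{527089} = - \frac{514367999}{4567753274}$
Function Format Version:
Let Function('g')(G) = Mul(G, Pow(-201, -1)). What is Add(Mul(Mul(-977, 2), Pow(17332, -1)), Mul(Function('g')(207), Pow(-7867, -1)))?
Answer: Rational(-514367999, 4567753274) ≈ -0.11261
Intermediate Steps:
Function('g')(G) = Mul(Rational(-1, 201), G) (Function('g')(G) = Mul(G, Rational(-1, 201)) = Mul(Rational(-1, 201), G))
Add(Mul(Mul(-977, 2), Pow(17332, -1)), Mul(Function('g')(207), Pow(-7867, -1))) = Add(Mul(Mul(-977, 2), Pow(17332, -1)), Mul(Mul(Rational(-1, 201), 207), Pow(-7867, -1))) = Add(Mul(-1954, Rational(1, 17332)), Mul(Rational(-69, 67), Rational(-1, 7867))) = Add(Rational(-977, 8666), Rational(69, 527089)) = Rational(-514367999, 4567753274)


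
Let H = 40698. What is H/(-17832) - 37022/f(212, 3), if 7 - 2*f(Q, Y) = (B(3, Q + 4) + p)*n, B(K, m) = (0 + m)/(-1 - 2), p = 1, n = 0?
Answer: -220106249/20804 ≈ -10580.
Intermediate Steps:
B(K, m) = -m/3 (B(K, m) = m/(-3) = m*(-1/3) = -m/3)
f(Q, Y) = 7/2 (f(Q, Y) = 7/2 - (-(Q + 4)/3 + 1)*0/2 = 7/2 - (-(4 + Q)/3 + 1)*0/2 = 7/2 - ((-4/3 - Q/3) + 1)*0/2 = 7/2 - (-1/3 - Q/3)*0/2 = 7/2 - 1/2*0 = 7/2 + 0 = 7/2)
H/(-17832) - 37022/f(212, 3) = 40698/(-17832) - 37022/7/2 = 40698*(-1/17832) - 37022*2/7 = -6783/2972 - 74044/7 = -220106249/20804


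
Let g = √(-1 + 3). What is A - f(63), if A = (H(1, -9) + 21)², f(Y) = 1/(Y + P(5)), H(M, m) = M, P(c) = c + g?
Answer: 1118490/2311 + √2/4622 ≈ 483.99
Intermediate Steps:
g = √2 ≈ 1.4142
P(c) = c + √2
f(Y) = 1/(5 + Y + √2) (f(Y) = 1/(Y + (5 + √2)) = 1/(5 + Y + √2))
A = 484 (A = (1 + 21)² = 22² = 484)
A - f(63) = 484 - 1/(5 + 63 + √2) = 484 - 1/(68 + √2)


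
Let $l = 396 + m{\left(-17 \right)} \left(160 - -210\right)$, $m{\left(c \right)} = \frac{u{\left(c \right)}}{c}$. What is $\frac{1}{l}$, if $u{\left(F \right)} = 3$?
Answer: $\frac{17}{5622} \approx 0.0030238$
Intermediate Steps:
$m{\left(c \right)} = \frac{3}{c}$
$l = \frac{5622}{17}$ ($l = 396 + \frac{3}{-17} \left(160 - -210\right) = 396 + 3 \left(- \frac{1}{17}\right) \left(160 + 210\right) = 396 - \frac{1110}{17} = \frac{5622}{17} \approx 330.71$)
$\frac{1}{l} = \frac{1}{\frac{5622}{17}} = \frac{17}{5622}$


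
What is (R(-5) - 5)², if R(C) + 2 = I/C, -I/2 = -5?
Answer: 81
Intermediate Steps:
I = 10 (I = -2*(-5) = 10)
R(C) = -2 + 10/C
(R(-5) - 5)² = ((-2 + 10/(-5)) - 5)² = ((-2 + 10*(-⅕)) - 5)² = ((-2 - 2) - 5)² = (-4 - 5)² = (-9)² = 81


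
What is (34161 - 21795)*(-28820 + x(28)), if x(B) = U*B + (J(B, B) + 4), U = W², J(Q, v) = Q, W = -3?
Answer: -352876176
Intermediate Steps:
U = 9 (U = (-3)² = 9)
x(B) = 4 + 10*B (x(B) = 9*B + (B + 4) = 9*B + (4 + B) = 4 + 10*B)
(34161 - 21795)*(-28820 + x(28)) = (34161 - 21795)*(-28820 + (4 + 10*28)) = 12366*(-28820 + (4 + 280)) = 12366*(-28820 + 284) = 12366*(-28536) = -352876176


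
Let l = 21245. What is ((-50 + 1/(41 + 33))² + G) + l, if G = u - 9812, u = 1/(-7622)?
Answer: 7857839953/564028 ≈ 13932.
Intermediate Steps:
u = -1/7622 ≈ -0.00013120
G = -74787065/7622 (G = -1/7622 - 9812 = -74787065/7622 ≈ -9812.0)
((-50 + 1/(41 + 33))² + G) + l = ((-50 + 1/(41 + 33))² - 74787065/7622) + 21245 = ((-50 + 1/74)² - 74787065/7622) + 21245 = ((-3699/74)² - 74787065/7622) + 21245 = (13682601/5476 - 74787065/7622) + 21245 = -4124934907/564028 + 21245 = 7857839953/564028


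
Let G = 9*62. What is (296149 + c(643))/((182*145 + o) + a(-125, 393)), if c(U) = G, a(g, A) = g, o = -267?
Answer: 296707/25998 ≈ 11.413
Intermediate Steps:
G = 558
c(U) = 558
(296149 + c(643))/((182*145 + o) + a(-125, 393)) = (296149 + 558)/((182*145 - 267) - 125) = 296707/((26390 - 267) - 125) = 296707/(26123 - 125) = 296707/25998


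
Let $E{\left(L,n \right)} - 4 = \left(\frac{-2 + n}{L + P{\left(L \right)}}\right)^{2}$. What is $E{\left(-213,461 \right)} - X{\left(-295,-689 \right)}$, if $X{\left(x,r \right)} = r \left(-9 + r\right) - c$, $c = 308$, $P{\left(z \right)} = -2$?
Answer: $- \frac{22215986569}{46225} \approx -4.8061 \cdot 10^{5}$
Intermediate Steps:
$E{\left(L,n \right)} = 4 + \frac{\left(-2 + n\right)^{2}}{\left(-2 + L\right)^{2}}$ ($E{\left(L,n \right)} = 4 + \left(\frac{-2 + n}{L - 2}\right)^{2} = 4 + \left(\frac{-2 + n}{-2 + L}\right)^{2} = 4 + \frac{\left(-2 + n\right)^{2}}{\left(-2 + L\right)^{2}}$)
$X{\left(x,r \right)} = -308 + r \left(-9 + r\right)$ ($X{\left(x,r \right)} = r \left(-9 + r\right) - 308 = -308 + r \left(-9 + r\right)$)
$E{\left(-213,461 \right)} - X{\left(-295,-689 \right)} = \left(4 + \frac{\left(-2 + 461\right)^{2}}{\left(-2 - 213\right)^{2}}\right) - \left(-308 + \left(-689\right)^{2} - -6201\right) = \left(4 + \frac{459^{2}}{46225}\right) - \left(-308 + 474721 + 6201\right) = \left(4 + \frac{1}{46225} \cdot 210681\right) - 480614 = \left(4 + \frac{210681}{46225}\right) - 480614 = \frac{395581}{46225} - 480614 = - \frac{22215986569}{46225}$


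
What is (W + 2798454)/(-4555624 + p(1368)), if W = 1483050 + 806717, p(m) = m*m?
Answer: -5088221/2684200 ≈ -1.8956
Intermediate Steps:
p(m) = m²
W = 2289767
(W + 2798454)/(-4555624 + p(1368)) = (2289767 + 2798454)/(-4555624 + 1368²) = 5088221/(-4555624 + 1871424) = 5088221/(-2684200) = 5088221*(-1/2684200) = -5088221/2684200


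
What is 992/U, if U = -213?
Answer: -992/213 ≈ -4.6573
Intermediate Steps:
992/U = 992/(-213) = 992*(-1/213) = -992/213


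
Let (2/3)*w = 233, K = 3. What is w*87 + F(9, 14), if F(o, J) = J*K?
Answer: 60897/2 ≈ 30449.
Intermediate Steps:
F(o, J) = 3*J (F(o, J) = J*3 = 3*J)
w = 699/2 (w = (3/2)*233 = 699/2 ≈ 349.50)
w*87 + F(9, 14) = (699/2)*87 + 3*14 = 60813/2 + 42 = 60897/2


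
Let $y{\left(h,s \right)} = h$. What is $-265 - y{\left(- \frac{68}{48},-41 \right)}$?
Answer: $- \frac{3163}{12} \approx -263.58$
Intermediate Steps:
$-265 - y{\left(- \frac{68}{48},-41 \right)} = -265 - - \frac{68}{48} = -265 - \left(-68\right) \frac{1}{48} = -265 - - \frac{17}{12} = -265 + \frac{17}{12} = - \frac{3163}{12}$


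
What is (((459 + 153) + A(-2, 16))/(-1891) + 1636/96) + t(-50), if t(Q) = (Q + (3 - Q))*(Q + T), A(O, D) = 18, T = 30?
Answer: -1964741/45384 ≈ -43.292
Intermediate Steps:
t(Q) = 90 + 3*Q (t(Q) = (Q + (3 - Q))*(Q + 30) = 3*(30 + Q) = 90 + 3*Q)
(((459 + 153) + A(-2, 16))/(-1891) + 1636/96) + t(-50) = (((459 + 153) + 18)/(-1891) + 1636/96) + (90 + 3*(-50)) = ((612 + 18)*(-1/1891) + 1636*(1/96)) + (90 - 150) = (630*(-1/1891) + 409/24) - 60 = (-630/1891 + 409/24) - 60 = 758299/45384 - 60 = -1964741/45384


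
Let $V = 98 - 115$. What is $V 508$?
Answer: $-8636$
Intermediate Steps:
$V = -17$ ($V = 98 - 115 = -17$)
$V 508 = \left(-17\right) 508 = -8636$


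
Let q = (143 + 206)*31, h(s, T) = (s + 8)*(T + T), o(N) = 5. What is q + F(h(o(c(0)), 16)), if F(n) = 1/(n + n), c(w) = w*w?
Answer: 9001409/832 ≈ 10819.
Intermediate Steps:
c(w) = w**2
h(s, T) = 2*T*(8 + s) (h(s, T) = (8 + s)*(2*T) = 2*T*(8 + s))
F(n) = 1/(2*n)
q = 10819 (q = 349*31 = 10819)
q + F(h(o(c(0)), 16)) = 10819 + 1/(2*((2*16*(8 + 5)))) = 10819 + 1/(2*((2*16*13))) = 10819 + (1/2)/416 = 10819 + (1/2)*(1/416) = 10819 + 1/832 = 9001409/832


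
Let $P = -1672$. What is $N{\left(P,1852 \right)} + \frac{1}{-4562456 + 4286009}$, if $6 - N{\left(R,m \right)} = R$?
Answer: $\frac{463878065}{276447} \approx 1678.0$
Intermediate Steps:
$N{\left(R,m \right)} = 6 - R$
$N{\left(P,1852 \right)} + \frac{1}{-4562456 + 4286009} = \left(6 - -1672\right) + \frac{1}{-4562456 + 4286009} = \left(6 + 1672\right) + \frac{1}{-276447} = 1678 - \frac{1}{276447} = \frac{463878065}{276447}$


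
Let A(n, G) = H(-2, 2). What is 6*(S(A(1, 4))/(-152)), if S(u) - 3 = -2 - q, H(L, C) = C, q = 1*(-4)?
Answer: -15/76 ≈ -0.19737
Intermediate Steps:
q = -4
A(n, G) = 2
S(u) = 5 (S(u) = 3 + (-2 - 1*(-4)) = 3 + (-2 + 4) = 3 + 2 = 5)
6*(S(A(1, 4))/(-152)) = 6*(5/(-152)) = 6*(5*(-1/152)) = 6*(-5/152) = -15/76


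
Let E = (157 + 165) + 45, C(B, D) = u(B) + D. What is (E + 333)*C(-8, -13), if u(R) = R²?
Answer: 35700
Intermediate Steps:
C(B, D) = D + B² (C(B, D) = B² + D = D + B²)
E = 367 (E = 322 + 45 = 367)
(E + 333)*C(-8, -13) = (367 + 333)*(-13 + (-8)²) = 700*(-13 + 64) = 700*51 = 35700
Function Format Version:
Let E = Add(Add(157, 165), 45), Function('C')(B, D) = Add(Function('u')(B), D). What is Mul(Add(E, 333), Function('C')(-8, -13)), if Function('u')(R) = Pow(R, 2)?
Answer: 35700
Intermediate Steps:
Function('C')(B, D) = Add(D, Pow(B, 2)) (Function('C')(B, D) = Add(Pow(B, 2), D) = Add(D, Pow(B, 2)))
E = 367 (E = Add(322, 45) = 367)
Mul(Add(E, 333), Function('C')(-8, -13)) = Mul(Add(367, 333), Add(-13, Pow(-8, 2))) = Mul(700, Add(-13, 64)) = Mul(700, 51) = 35700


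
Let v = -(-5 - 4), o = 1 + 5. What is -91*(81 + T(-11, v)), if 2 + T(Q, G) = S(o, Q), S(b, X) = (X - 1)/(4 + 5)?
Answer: -21203/3 ≈ -7067.7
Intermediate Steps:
o = 6
v = 9 (v = -1*(-9) = 9)
S(b, X) = -⅑ + X/9 (S(b, X) = (-1 + X)/9 = (-1 + X)*(⅑) = -⅑ + X/9)
T(Q, G) = -19/9 + Q/9 (T(Q, G) = -2 + (-⅑ + Q/9) = -19/9 + Q/9)
-91*(81 + T(-11, v)) = -91*(81 + (-19/9 + (⅑)*(-11))) = -91*(81 + (-19/9 - 11/9)) = -91*(81 - 10/3) = -91*233/3 = -21203/3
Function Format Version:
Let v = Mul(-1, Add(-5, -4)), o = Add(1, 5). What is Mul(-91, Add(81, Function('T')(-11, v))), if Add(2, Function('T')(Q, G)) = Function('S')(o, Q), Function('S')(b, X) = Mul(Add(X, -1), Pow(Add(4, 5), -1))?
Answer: Rational(-21203, 3) ≈ -7067.7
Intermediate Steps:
o = 6
v = 9 (v = Mul(-1, -9) = 9)
Function('S')(b, X) = Add(Rational(-1, 9), Mul(Rational(1, 9), X)) (Function('S')(b, X) = Mul(Add(-1, X), Pow(9, -1)) = Mul(Add(-1, X), Rational(1, 9)) = Add(Rational(-1, 9), Mul(Rational(1, 9), X)))
Function('T')(Q, G) = Add(Rational(-19, 9), Mul(Rational(1, 9), Q)) (Function('T')(Q, G) = Add(-2, Add(Rational(-1, 9), Mul(Rational(1, 9), Q))) = Add(Rational(-19, 9), Mul(Rational(1, 9), Q)))
Mul(-91, Add(81, Function('T')(-11, v))) = Mul(-91, Add(81, Add(Rational(-19, 9), Mul(Rational(1, 9), -11)))) = Mul(-91, Add(81, Add(Rational(-19, 9), Rational(-11, 9)))) = Mul(-91, Add(81, Rational(-10, 3))) = Mul(-91, Rational(233, 3)) = Rational(-21203, 3)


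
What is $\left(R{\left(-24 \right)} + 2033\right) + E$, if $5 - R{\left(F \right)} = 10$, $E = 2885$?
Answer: $4913$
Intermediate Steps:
$R{\left(F \right)} = -5$ ($R{\left(F \right)} = 5 - 10 = -5$)
$\left(R{\left(-24 \right)} + 2033\right) + E = \left(-5 + 2033\right) + 2885 = 2028 + 2885 = 4913$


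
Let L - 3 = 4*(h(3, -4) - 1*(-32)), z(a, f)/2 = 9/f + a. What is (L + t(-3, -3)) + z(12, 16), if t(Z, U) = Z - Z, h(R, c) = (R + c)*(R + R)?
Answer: 1057/8 ≈ 132.13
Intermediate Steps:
h(R, c) = 2*R*(R + c) (h(R, c) = (R + c)*(2*R) = 2*R*(R + c))
z(a, f) = 2*a + 18/f (z(a, f) = 2*(9/f + a) = 2*(a + 9/f) = 2*a + 18/f)
t(Z, U) = 0
L = 107 (L = 3 + 4*(2*3*(3 - 4) - 1*(-32)) = 3 + 4*(2*3*(-1) + 32) = 3 + 4*(-6 + 32) = 3 + 4*26 = 3 + 104 = 107)
(L + t(-3, -3)) + z(12, 16) = (107 + 0) + (2*12 + 18/16) = 107 + (24 + 18*(1/16)) = 107 + (24 + 9/8) = 107 + 201/8 = 1057/8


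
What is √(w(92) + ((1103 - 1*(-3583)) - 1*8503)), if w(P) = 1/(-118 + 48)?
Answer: I*√18703370/70 ≈ 61.782*I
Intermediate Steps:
w(P) = -1/70 (w(P) = 1/(-70) = -1/70)
√(w(92) + ((1103 - 1*(-3583)) - 1*8503)) = √(-1/70 + ((1103 - 1*(-3583)) - 1*8503)) = √(-1/70 + ((1103 + 3583) - 8503)) = √(-1/70 + (4686 - 8503)) = √(-1/70 - 3817) = √(-267191/70) = I*√18703370/70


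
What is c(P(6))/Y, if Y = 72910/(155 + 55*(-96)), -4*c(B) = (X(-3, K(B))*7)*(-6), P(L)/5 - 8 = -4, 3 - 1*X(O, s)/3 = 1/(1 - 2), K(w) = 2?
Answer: -64575/7291 ≈ -8.8568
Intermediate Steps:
X(O, s) = 12 (X(O, s) = 9 - 3/(1 - 2) = 9 - 3/(-1) = 9 - 3*(-1) = 9 + 3 = 12)
P(L) = 20 (P(L) = 40 + 5*(-4) = 40 - 20 = 20)
c(B) = 126 (c(B) = -12*7*(-6)/4 = -21*(-6) = -¼*(-504) = 126)
Y = -14582/1025 (Y = 72910/(155 - 5280) = 72910/(-5125) = 72910*(-1/5125) = -14582/1025 ≈ -14.226)
c(P(6))/Y = 126/(-14582/1025) = 126*(-1025/14582) = -64575/7291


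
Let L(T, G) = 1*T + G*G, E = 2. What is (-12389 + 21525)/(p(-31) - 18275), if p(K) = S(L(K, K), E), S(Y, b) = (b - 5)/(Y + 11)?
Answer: -4298488/8598389 ≈ -0.49992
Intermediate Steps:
L(T, G) = T + G**2
S(Y, b) = (-5 + b)/(11 + Y)
p(K) = -3/(11 + K + K**2) (p(K) = (-5 + 2)/(11 + (K + K**2)) = -3/(11 + K + K**2))
(-12389 + 21525)/(p(-31) - 18275) = (-12389 + 21525)/(-3/(11 - 31 + (-31)**2) - 18275) = 9136/(-3/(11 - 31 + 961) - 18275) = 9136/(-3/941 - 18275) = 9136/(-17196778/941) = 9136*(-941/17196778) = -4298488/8598389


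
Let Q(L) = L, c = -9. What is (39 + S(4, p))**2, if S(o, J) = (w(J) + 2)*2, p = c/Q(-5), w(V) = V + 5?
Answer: 80089/25 ≈ 3203.6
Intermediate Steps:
w(V) = 5 + V
p = 9/5 (p = -9/(-5) = -9*(-1/5) = 9/5 ≈ 1.8000)
S(o, J) = 14 + 2*J (S(o, J) = ((5 + J) + 2)*2 = (7 + J)*2 = 14 + 2*J)
(39 + S(4, p))**2 = (39 + (14 + 2*(9/5)))**2 = (39 + (14 + 18/5))**2 = (39 + 88/5)**2 = (283/5)**2 = 80089/25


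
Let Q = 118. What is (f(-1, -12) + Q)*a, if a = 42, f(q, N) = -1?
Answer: 4914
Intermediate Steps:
(f(-1, -12) + Q)*a = (-1 + 118)*42 = 117*42 = 4914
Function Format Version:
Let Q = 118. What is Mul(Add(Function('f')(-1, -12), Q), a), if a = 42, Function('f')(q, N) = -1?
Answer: 4914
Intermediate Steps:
Mul(Add(Function('f')(-1, -12), Q), a) = Mul(Add(-1, 118), 42) = Mul(117, 42) = 4914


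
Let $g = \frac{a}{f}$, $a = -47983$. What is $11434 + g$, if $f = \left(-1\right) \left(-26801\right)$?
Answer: $\frac{306394651}{26801} \approx 11432.0$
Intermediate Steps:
$f = 26801$
$g = - \frac{47983}{26801} \approx -1.7903$
$11434 + g = 11434 - \frac{47983}{26801} = \frac{306394651}{26801}$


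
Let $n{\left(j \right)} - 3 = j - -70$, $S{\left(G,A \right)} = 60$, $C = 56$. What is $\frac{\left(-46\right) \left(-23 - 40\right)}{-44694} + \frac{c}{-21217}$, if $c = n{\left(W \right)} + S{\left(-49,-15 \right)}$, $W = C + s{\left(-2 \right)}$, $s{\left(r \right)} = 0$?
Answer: $- \frac{555032}{7525973} \approx -0.073749$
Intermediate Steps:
$W = 56$ ($W = 56 + 0 = 56$)
$n{\left(j \right)} = 73 + j$ ($n{\left(j \right)} = 3 + \left(j - -70\right) = 3 + \left(j + 70\right) = 3 + \left(70 + j\right) = 73 + j$)
$c = 189$ ($c = \left(73 + 56\right) + 60 = 129 + 60 = 189$)
$\frac{\left(-46\right) \left(-23 - 40\right)}{-44694} + \frac{c}{-21217} = \frac{\left(-46\right) \left(-23 - 40\right)}{-44694} + \frac{189}{-21217} = \left(-46\right) \left(-63\right) \left(- \frac{1}{44694}\right) + 189 \left(- \frac{1}{21217}\right) = 2898 \left(- \frac{1}{44694}\right) - \frac{27}{3031} = - \frac{161}{2483} - \frac{27}{3031} = - \frac{555032}{7525973}$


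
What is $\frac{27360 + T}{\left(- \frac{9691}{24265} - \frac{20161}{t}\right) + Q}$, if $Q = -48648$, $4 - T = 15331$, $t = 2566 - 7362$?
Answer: $- \frac{1400339653020}{5660965352491} \approx -0.24737$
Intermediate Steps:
$t = -4796$
$T = -15327$ ($T = 4 - 15331 = -15327$)
$\frac{27360 + T}{\left(- \frac{9691}{24265} - \frac{20161}{t}\right) + Q} = \frac{27360 - 15327}{\left(- \frac{9691}{24265} - \frac{20161}{-4796}\right) - 48648} = \frac{12033}{\left(\left(-9691\right) \frac{1}{24265} - - \frac{20161}{4796}\right) - 48648} = \frac{12033}{\left(- \frac{9691}{24265} + \frac{20161}{4796}\right) - 48648} = \frac{12033}{\frac{442728629}{116374940} - 48648} = \frac{12033}{- \frac{5660965352491}{116374940}} = 12033 \left(- \frac{116374940}{5660965352491}\right) = - \frac{1400339653020}{5660965352491}$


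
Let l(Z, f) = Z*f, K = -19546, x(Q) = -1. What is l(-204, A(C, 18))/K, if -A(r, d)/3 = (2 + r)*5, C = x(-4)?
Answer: -1530/9773 ≈ -0.15655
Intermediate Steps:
C = -1
A(r, d) = -30 - 15*r (A(r, d) = -3*(2 + r)*5 = -3*(10 + 5*r) = -30 - 15*r)
l(-204, A(C, 18))/K = -204*(-30 - 15*(-1))/(-19546) = -204*(-30 + 15)*(-1/19546) = -204*(-15)*(-1/19546) = 3060*(-1/19546) = -1530/9773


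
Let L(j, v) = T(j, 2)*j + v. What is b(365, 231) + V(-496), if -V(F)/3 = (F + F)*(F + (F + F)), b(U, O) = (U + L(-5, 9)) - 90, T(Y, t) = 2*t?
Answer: -4428024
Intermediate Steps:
L(j, v) = v + 4*j (L(j, v) = (2*2)*j + v = 4*j + v = v + 4*j)
b(U, O) = -101 + U (b(U, O) = (U + (9 + 4*(-5))) - 90 = (U + (9 - 20)) - 90 = (U - 11) - 90 = (-11 + U) - 90 = -101 + U)
V(F) = -18*F**2 (V(F) = -3*(F + F)*(F + (F + F)) = -3*2*F*(F + 2*F) = -3*2*F*3*F = -18*F**2)
b(365, 231) + V(-496) = (-101 + 365) - 18*(-496)**2 = 264 - 18*246016 = 264 - 4428288 = -4428024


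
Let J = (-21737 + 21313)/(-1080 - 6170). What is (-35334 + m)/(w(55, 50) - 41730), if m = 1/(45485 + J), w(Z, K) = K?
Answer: 5825987825933/6872337486160 ≈ 0.84774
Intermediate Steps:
J = 212/3625 (J = -424/(-7250) = -424*(-1/7250) = 212/3625 ≈ 0.058483)
m = 3625/164883337 (m = 1/(45485 + 212/3625) = 1/(164883337/3625) = 3625/164883337 ≈ 2.1985e-5)
(-35334 + m)/(w(55, 50) - 41730) = (-35334 + 3625/164883337)/(50 - 41730) = -5825987825933/164883337/(-41680) = -5825987825933/164883337*(-1/41680) = 5825987825933/6872337486160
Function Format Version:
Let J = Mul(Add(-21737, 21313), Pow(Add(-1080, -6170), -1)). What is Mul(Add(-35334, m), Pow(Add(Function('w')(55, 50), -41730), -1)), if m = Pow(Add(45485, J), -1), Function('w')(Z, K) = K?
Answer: Rational(5825987825933, 6872337486160) ≈ 0.84774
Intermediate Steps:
J = Rational(212, 3625) (J = Mul(-424, Pow(-7250, -1)) = Mul(-424, Rational(-1, 7250)) = Rational(212, 3625) ≈ 0.058483)
m = Rational(3625, 164883337) (m = Pow(Add(45485, Rational(212, 3625)), -1) = Pow(Rational(164883337, 3625), -1) = Rational(3625, 164883337) ≈ 2.1985e-5)
Mul(Add(-35334, m), Pow(Add(Function('w')(55, 50), -41730), -1)) = Mul(Add(-35334, Rational(3625, 164883337)), Pow(Add(50, -41730), -1)) = Mul(Rational(-5825987825933, 164883337), Pow(-41680, -1)) = Mul(Rational(-5825987825933, 164883337), Rational(-1, 41680)) = Rational(5825987825933, 6872337486160)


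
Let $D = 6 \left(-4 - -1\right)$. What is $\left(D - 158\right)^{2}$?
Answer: $30976$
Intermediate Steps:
$D = -18$ ($D = 6 \left(-4 + \left(-15 + 16\right)\right) = 6 \left(-4 + 1\right) = 6 \left(-3\right) = -18$)
$\left(D - 158\right)^{2} = \left(-18 - 158\right)^{2} = \left(-176\right)^{2} = 30976$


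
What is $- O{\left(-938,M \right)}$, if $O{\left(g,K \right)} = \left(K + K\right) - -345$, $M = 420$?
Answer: $-1185$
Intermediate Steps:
$O{\left(g,K \right)} = 345 + 2 K$ ($O{\left(g,K \right)} = 2 K + 345 = 345 + 2 K$)
$- O{\left(-938,M \right)} = - (345 + 2 \cdot 420) = - (345 + 840) = \left(-1\right) 1185 = -1185$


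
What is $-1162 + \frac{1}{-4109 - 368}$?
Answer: $- \frac{5202275}{4477} \approx -1162.0$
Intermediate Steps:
$-1162 + \frac{1}{-4109 - 368} = -1162 + \frac{1}{-4477} = -1162 - \frac{1}{4477} = - \frac{5202275}{4477}$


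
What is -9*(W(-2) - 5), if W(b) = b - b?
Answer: 45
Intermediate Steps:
W(b) = 0
-9*(W(-2) - 5) = -9*(0 - 5) = -9*(-5) = 45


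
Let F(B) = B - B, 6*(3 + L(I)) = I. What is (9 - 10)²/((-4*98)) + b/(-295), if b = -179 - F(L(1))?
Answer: 69873/115640 ≈ 0.60423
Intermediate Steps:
L(I) = -3 + I/6
F(B) = 0
b = -179 (b = -179 - 1*0 = -179 + 0 = -179)
(9 - 10)²/((-4*98)) + b/(-295) = (9 - 10)²/((-4*98)) - 179/(-295) = (-1)²/(-392) - 179*(-1/295) = 1*(-1/392) + 179/295 = -1/392 + 179/295 = 69873/115640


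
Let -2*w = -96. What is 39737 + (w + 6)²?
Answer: 42653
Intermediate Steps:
w = 48 (w = -½*(-96) = 48)
39737 + (w + 6)² = 39737 + (48 + 6)² = 39737 + 54² = 39737 + 2916 = 42653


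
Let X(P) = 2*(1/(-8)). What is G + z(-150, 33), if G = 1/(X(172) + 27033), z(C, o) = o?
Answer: 3568327/108131 ≈ 33.000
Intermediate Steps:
X(P) = -¼ (X(P) = 2*(1*(-⅛)) = 2*(-⅛) = -¼)
G = 4/108131 (G = 1/(-¼ + 27033) = 1/(108131/4) = 4/108131 ≈ 3.6992e-5)
G + z(-150, 33) = 4/108131 + 33 = 3568327/108131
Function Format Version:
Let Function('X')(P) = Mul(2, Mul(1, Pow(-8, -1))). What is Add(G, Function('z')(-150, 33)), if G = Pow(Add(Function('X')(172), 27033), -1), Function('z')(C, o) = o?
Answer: Rational(3568327, 108131) ≈ 33.000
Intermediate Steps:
Function('X')(P) = Rational(-1, 4) (Function('X')(P) = Mul(2, Mul(1, Rational(-1, 8))) = Mul(2, Rational(-1, 8)) = Rational(-1, 4))
G = Rational(4, 108131) (G = Pow(Add(Rational(-1, 4), 27033), -1) = Pow(Rational(108131, 4), -1) = Rational(4, 108131) ≈ 3.6992e-5)
Add(G, Function('z')(-150, 33)) = Add(Rational(4, 108131), 33) = Rational(3568327, 108131)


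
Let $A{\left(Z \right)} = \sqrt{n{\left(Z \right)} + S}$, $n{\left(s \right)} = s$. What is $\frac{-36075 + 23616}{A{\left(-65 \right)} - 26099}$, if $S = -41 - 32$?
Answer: $\frac{325167441}{681157939} + \frac{12459 i \sqrt{138}}{681157939} \approx 0.47737 + 0.00021487 i$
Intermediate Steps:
$S = -73$
$A{\left(Z \right)} = \sqrt{-73 + Z}$ ($A{\left(Z \right)} = \sqrt{Z - 73} = \sqrt{-73 + Z}$)
$\frac{-36075 + 23616}{A{\left(-65 \right)} - 26099} = \frac{-36075 + 23616}{\sqrt{-73 - 65} - 26099} = - \frac{12459}{\sqrt{-138} - 26099} = - \frac{12459}{i \sqrt{138} - 26099} = - \frac{12459}{-26099 + i \sqrt{138}}$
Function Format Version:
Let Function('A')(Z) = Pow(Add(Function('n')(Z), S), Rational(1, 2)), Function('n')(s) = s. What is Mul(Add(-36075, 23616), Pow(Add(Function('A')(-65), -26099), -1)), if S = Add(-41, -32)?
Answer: Add(Rational(325167441, 681157939), Mul(Rational(12459, 681157939), I, Pow(138, Rational(1, 2)))) ≈ Add(0.47737, Mul(0.00021487, I))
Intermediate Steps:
S = -73
Function('A')(Z) = Pow(Add(-73, Z), Rational(1, 2)) (Function('A')(Z) = Pow(Add(Z, -73), Rational(1, 2)) = Pow(Add(-73, Z), Rational(1, 2)))
Mul(Add(-36075, 23616), Pow(Add(Function('A')(-65), -26099), -1)) = Mul(Add(-36075, 23616), Pow(Add(Pow(Add(-73, -65), Rational(1, 2)), -26099), -1)) = Mul(-12459, Pow(Add(Pow(-138, Rational(1, 2)), -26099), -1)) = Mul(-12459, Pow(Add(Mul(I, Pow(138, Rational(1, 2))), -26099), -1)) = Mul(-12459, Pow(Add(-26099, Mul(I, Pow(138, Rational(1, 2)))), -1))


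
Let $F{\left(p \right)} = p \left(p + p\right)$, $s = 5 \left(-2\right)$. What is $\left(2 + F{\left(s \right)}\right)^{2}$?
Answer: $40804$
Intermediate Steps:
$s = -10$
$F{\left(p \right)} = 2 p^{2}$ ($F{\left(p \right)} = p 2 p = 2 p^{2}$)
$\left(2 + F{\left(s \right)}\right)^{2} = \left(2 + 2 \left(-10\right)^{2}\right)^{2} = \left(2 + 2 \cdot 100\right)^{2} = \left(2 + 200\right)^{2} = 202^{2} = 40804$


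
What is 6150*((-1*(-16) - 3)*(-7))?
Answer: -559650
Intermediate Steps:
6150*((-1*(-16) - 3)*(-7)) = 6150*((16 - 3)*(-7)) = 6150*(13*(-7)) = 6150*(-91) = -559650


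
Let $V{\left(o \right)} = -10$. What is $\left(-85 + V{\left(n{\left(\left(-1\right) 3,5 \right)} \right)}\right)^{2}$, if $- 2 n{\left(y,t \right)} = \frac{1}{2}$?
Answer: $9025$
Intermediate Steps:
$n{\left(y,t \right)} = - \frac{1}{4}$ ($n{\left(y,t \right)} = - \frac{1}{2 \cdot 2} = \left(- \frac{1}{2}\right) \frac{1}{2} = - \frac{1}{4}$)
$\left(-85 + V{\left(n{\left(\left(-1\right) 3,5 \right)} \right)}\right)^{2} = \left(-85 - 10\right)^{2} = \left(-95\right)^{2} = 9025$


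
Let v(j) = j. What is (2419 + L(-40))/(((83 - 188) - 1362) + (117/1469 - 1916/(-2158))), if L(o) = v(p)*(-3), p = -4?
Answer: -26945867/16249904 ≈ -1.6582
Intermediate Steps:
L(o) = 12 (L(o) = -4*(-3) = 12)
(2419 + L(-40))/(((83 - 188) - 1362) + (117/1469 - 1916/(-2158))) = (2419 + 12)/(((83 - 188) - 1362) + (117/1469 - 1916/(-2158))) = 2431/((-105 - 1362) + (117*(1/1469) - 1916*(-1/2158))) = 2431/(-1467 + (9/113 + 958/1079)) = 2431/(-1467 + 117965/121927) = 2431/(-178748944/121927) = 2431*(-121927/178748944) = -26945867/16249904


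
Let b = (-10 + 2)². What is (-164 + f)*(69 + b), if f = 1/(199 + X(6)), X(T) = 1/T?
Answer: -26064542/1195 ≈ -21811.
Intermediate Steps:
b = 64 (b = (-8)² = 64)
f = 6/1195 (f = 1/(199 + 1/6) = 1/(199 + ⅙) = 1/(1195/6) = 6/1195 ≈ 0.0050209)
(-164 + f)*(69 + b) = (-164 + 6/1195)*(69 + 64) = -195974/1195*133 = -26064542/1195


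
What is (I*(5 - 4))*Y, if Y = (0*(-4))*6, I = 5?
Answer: 0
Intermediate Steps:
Y = 0 (Y = 0*6 = 0)
(I*(5 - 4))*Y = (5*(5 - 4))*0 = (5*1)*0 = 5*0 = 0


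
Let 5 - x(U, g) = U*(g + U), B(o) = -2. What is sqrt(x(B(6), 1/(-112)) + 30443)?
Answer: sqrt(23868082)/28 ≈ 174.48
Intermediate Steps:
x(U, g) = 5 - U*(U + g) (x(U, g) = 5 - U*(g + U) = 5 - U*(U + g))
sqrt(x(B(6), 1/(-112)) + 30443) = sqrt((5 - 1*(-2)**2 - 1*(-2)/(-112)) + 30443) = sqrt((5 - 1*4 - 1*(-2)*(-1/112)) + 30443) = sqrt((5 - 4 - 1/56) + 30443) = sqrt(55/56 + 30443) = sqrt(1704863/56) = sqrt(23868082)/28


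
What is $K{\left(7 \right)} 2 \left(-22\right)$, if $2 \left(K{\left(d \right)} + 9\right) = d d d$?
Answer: $-7150$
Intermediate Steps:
$K{\left(d \right)} = -9 + \frac{d^{3}}{2}$ ($K{\left(d \right)} = -9 + \frac{d d d}{2} = -9 + \frac{d^{2} d}{2} = -9 + \frac{d^{3}}{2}$)
$K{\left(7 \right)} 2 \left(-22\right) = \left(-9 + \frac{7^{3}}{2}\right) 2 \left(-22\right) = \left(-9 + \frac{1}{2} \cdot 343\right) 2 \left(-22\right) = \left(-9 + \frac{343}{2}\right) 2 \left(-22\right) = \frac{325}{2} \cdot 2 \left(-22\right) = 325 \left(-22\right) = -7150$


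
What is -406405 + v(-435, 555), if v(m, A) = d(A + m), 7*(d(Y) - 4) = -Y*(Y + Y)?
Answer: -2873607/7 ≈ -4.1052e+5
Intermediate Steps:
d(Y) = 4 - 2*Y²/7 (d(Y) = 4 + (-Y*(Y + Y))/7 = 4 + (-Y*2*Y)/7 = 4 + (-2*Y²)/7 = 4 - 2*Y²/7)
v(m, A) = 4 - 2*(A + m)²/7
-406405 + v(-435, 555) = -406405 + (4 - 2*(555 - 435)²/7) = -406405 + (4 - 2/7*120²) = -406405 + (4 - 2/7*14400) = -406405 + (4 - 28800/7) = -406405 - 28772/7 = -2873607/7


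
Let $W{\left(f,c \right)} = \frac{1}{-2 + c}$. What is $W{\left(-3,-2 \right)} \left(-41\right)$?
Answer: $\frac{41}{4} \approx 10.25$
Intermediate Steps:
$W{\left(-3,-2 \right)} \left(-41\right) = \frac{1}{-2 - 2} \left(-41\right) = \frac{1}{-4} \left(-41\right) = \left(- \frac{1}{4}\right) \left(-41\right) = \frac{41}{4}$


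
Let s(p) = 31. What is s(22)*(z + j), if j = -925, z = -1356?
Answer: -70711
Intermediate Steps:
s(22)*(z + j) = 31*(-1356 - 925) = 31*(-2281) = -70711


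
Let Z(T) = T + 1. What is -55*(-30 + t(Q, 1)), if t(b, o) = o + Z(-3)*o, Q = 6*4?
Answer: 1705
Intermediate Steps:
Z(T) = 1 + T
Q = 24
t(b, o) = -o (t(b, o) = o + (1 - 3)*o = o - 2*o = -o)
-55*(-30 + t(Q, 1)) = -55*(-30 - 1*1) = -55*(-30 - 1) = -55*(-31) = 1705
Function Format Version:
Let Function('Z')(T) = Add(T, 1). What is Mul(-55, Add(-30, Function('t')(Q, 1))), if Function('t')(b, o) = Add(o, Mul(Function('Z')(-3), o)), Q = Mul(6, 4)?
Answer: 1705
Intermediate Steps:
Function('Z')(T) = Add(1, T)
Q = 24
Function('t')(b, o) = Mul(-1, o) (Function('t')(b, o) = Add(o, Mul(Add(1, -3), o)) = Add(o, Mul(-2, o)) = Mul(-1, o))
Mul(-55, Add(-30, Function('t')(Q, 1))) = Mul(-55, Add(-30, Mul(-1, 1))) = Mul(-55, Add(-30, -1)) = Mul(-55, -31) = 1705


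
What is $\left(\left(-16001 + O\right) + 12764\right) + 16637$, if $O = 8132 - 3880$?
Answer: $17652$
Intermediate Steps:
$O = 4252$
$\left(\left(-16001 + O\right) + 12764\right) + 16637 = \left(\left(-16001 + 4252\right) + 12764\right) + 16637 = \left(-11749 + 12764\right) + 16637 = 1015 + 16637 = 17652$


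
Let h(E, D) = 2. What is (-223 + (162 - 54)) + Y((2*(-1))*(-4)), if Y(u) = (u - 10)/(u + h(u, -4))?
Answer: -576/5 ≈ -115.20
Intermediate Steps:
Y(u) = (-10 + u)/(2 + u) (Y(u) = (u - 10)/(u + 2) = (-10 + u)/(2 + u))
(-223 + (162 - 54)) + Y((2*(-1))*(-4)) = (-223 + (162 - 54)) + (-10 + (2*(-1))*(-4))/(2 + (2*(-1))*(-4)) = (-223 + 108) + (-10 - 2*(-4))/(2 - 2*(-4)) = -115 + (-10 + 8)/(2 + 8) = -115 - 2/10 = -115 + (1/10)*(-2) = -115 - 1/5 = -576/5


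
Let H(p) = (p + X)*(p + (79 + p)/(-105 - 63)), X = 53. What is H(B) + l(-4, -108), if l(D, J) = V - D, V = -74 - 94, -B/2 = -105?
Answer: 9175081/168 ≈ 54614.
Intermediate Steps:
B = 210 (B = -2*(-105) = 210)
V = -168
l(D, J) = -168 - D
H(p) = (53 + p)*(-79/168 + 167*p/168) (H(p) = (p + 53)*(p + (79 + p)/(-105 - 63)) = (53 + p)*(p + (79 + p)/(-168)) = (53 + p)*(p + (79 + p)*(-1/168)) = (53 + p)*(p + (-79/168 - p/168)) = (53 + p)*(-79/168 + 167*p/168))
H(B) + l(-4, -108) = (-4187/168 + (167/168)*210**2 + (731/14)*210) + (-168 - 1*(-4)) = (-4187/168 + (167/168)*44100 + 10965) + (-168 + 4) = (-4187/168 + 87675/2 + 10965) - 164 = 9202633/168 - 164 = 9175081/168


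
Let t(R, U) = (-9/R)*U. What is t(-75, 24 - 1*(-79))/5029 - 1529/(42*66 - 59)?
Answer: -191395208/341091925 ≈ -0.56112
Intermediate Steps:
t(R, U) = -9*U/R
t(-75, 24 - 1*(-79))/5029 - 1529/(42*66 - 59) = -9*(24 - 1*(-79))/(-75)/5029 - 1529/(42*66 - 59) = -9*(24 + 79)*(-1/75)*(1/5029) - 1529/(2772 - 59) = -9*103*(-1/75)*(1/5029) - 1529/2713 = (309/25)*(1/5029) - 1529*1/2713 = 309/125725 - 1529/2713 = -191395208/341091925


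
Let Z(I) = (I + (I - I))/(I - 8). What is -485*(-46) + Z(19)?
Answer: 245429/11 ≈ 22312.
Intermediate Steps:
Z(I) = I/(-8 + I) (Z(I) = (I + 0)/(-8 + I) = I/(-8 + I))
-485*(-46) + Z(19) = -485*(-46) + 19/(-8 + 19) = 22310 + 19/11 = 245429/11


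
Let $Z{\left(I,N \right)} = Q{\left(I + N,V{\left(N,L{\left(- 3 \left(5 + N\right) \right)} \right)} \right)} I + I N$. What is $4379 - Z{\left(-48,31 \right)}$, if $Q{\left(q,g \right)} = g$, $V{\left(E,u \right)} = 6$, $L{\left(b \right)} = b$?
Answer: $6155$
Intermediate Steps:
$Z{\left(I,N \right)} = 6 I + I N$
$4379 - Z{\left(-48,31 \right)} = 4379 - - 48 \left(6 + 31\right) = 4379 - \left(-48\right) 37 = 4379 - -1776 = 4379 + 1776 = 6155$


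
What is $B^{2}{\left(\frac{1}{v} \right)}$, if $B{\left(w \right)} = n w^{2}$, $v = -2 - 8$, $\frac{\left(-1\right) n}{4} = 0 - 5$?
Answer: $\frac{1}{25} \approx 0.04$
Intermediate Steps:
$n = 20$ ($n = - 4 \left(0 - 5\right) = \left(-4\right) \left(-5\right) = 20$)
$v = -10$ ($v = -2 - 8 = -10$)
$B{\left(w \right)} = 20 w^{2}$
$B^{2}{\left(\frac{1}{v} \right)} = \left(20 \left(\frac{1}{-10}\right)^{2}\right)^{2} = \left(20 \left(- \frac{1}{10}\right)^{2}\right)^{2} = \left(20 \cdot \frac{1}{100}\right)^{2} = \left(\frac{1}{5}\right)^{2} = \frac{1}{25}$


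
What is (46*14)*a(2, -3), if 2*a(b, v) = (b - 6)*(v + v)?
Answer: 7728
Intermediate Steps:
a(b, v) = v*(-6 + b) (a(b, v) = ((b - 6)*(v + v))/2 = ((-6 + b)*(2*v))/2 = (2*v*(-6 + b))/2 = v*(-6 + b))
(46*14)*a(2, -3) = (46*14)*(-3*(-6 + 2)) = 644*(-3*(-4)) = 644*12 = 7728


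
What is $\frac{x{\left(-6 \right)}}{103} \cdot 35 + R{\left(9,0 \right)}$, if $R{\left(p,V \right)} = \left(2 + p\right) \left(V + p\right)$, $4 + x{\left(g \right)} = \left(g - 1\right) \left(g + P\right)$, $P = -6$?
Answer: $\frac{12997}{103} \approx 126.18$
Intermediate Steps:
$x{\left(g \right)} = -4 + \left(-1 + g\right) \left(-6 + g\right)$ ($x{\left(g \right)} = -4 + \left(g - 1\right) \left(g - 6\right) = -4 + \left(-1 + g\right) \left(-6 + g\right)$)
$\frac{x{\left(-6 \right)}}{103} \cdot 35 + R{\left(9,0 \right)} = \frac{2 + \left(-6\right)^{2} - -42}{103} \cdot 35 + \left(9^{2} + 2 \cdot 0 + 2 \cdot 9 + 0 \cdot 9\right) = \left(2 + 36 + 42\right) \frac{1}{103} \cdot 35 + \left(81 + 0 + 18 + 0\right) = 80 \cdot \frac{1}{103} \cdot 35 + 99 = \frac{80}{103} \cdot 35 + 99 = \frac{2800}{103} + 99 = \frac{12997}{103}$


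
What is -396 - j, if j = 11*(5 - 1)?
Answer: -440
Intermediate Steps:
j = 44 (j = 11*4 = 44)
-396 - j = -396 - 1*44 = -396 - 44 = -440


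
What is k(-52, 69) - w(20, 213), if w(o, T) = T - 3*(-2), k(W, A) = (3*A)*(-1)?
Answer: -426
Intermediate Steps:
k(W, A) = -3*A
w(o, T) = 6 + T (w(o, T) = T + 6 = 6 + T)
k(-52, 69) - w(20, 213) = -3*69 - (6 + 213) = -207 - 1*219 = -207 - 219 = -426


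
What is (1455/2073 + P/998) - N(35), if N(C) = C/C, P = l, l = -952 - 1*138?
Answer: -479389/344809 ≈ -1.3903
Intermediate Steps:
l = -1090 (l = -952 - 138 = -1090)
P = -1090
N(C) = 1
(1455/2073 + P/998) - N(35) = (1455/2073 - 1090/998) - 1*1 = (1455*(1/2073) - 1090*1/998) - 1 = (485/691 - 545/499) - 1 = -134580/344809 - 1 = -479389/344809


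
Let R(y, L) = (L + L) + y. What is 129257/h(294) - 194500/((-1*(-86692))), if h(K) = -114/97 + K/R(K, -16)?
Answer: -35597256935302/14629275 ≈ -2.4333e+6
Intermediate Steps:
R(y, L) = y + 2*L (R(y, L) = 2*L + y = y + 2*L)
h(K) = -114/97 + K/(-32 + K) (h(K) = -114/97 + K/(K + 2*(-16)) = -114*1/97 + K/(K - 32) = -114/97 + K/(-32 + K))
129257/h(294) - 194500/((-1*(-86692))) = 129257/(((3648 - 17*294)/(97*(-32 + 294)))) - 194500/((-1*(-86692))) = 129257/(((1/97)*(3648 - 4998)/262)) - 194500/86692 = 129257/(((1/97)*(1/262)*(-1350))) - 194500*1/86692 = 129257/(-675/12707) - 48625/21673 = 129257*(-12707/675) - 48625/21673 = -1642468699/675 - 48625/21673 = -35597256935302/14629275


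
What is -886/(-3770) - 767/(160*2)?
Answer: -260807/120640 ≈ -2.1619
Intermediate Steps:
-886/(-3770) - 767/(160*2) = -886*(-1/3770) - 767/320 = 443/1885 - 767*1/320 = 443/1885 - 767/320 = -260807/120640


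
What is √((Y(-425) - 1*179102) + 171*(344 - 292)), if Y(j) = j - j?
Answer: I*√170210 ≈ 412.56*I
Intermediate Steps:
Y(j) = 0
√((Y(-425) - 1*179102) + 171*(344 - 292)) = √((0 - 1*179102) + 171*(344 - 292)) = √((0 - 179102) + 171*52) = √(-179102 + 8892) = √(-170210) = I*√170210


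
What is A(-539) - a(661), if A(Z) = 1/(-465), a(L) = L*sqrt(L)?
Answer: -1/465 - 661*sqrt(661) ≈ -16994.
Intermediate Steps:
a(L) = L**(3/2)
A(Z) = -1/465
A(-539) - a(661) = -1/465 - 661**(3/2) = -1/465 - 661*sqrt(661)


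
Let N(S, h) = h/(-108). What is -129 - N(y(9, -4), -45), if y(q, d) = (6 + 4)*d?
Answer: -1553/12 ≈ -129.42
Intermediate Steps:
y(q, d) = 10*d
N(S, h) = -h/108 (N(S, h) = h*(-1/108) = -h/108)
-129 - N(y(9, -4), -45) = -129 - (-1)*(-45)/108 = -129 - 1*5/12 = -129 - 5/12 = -1553/12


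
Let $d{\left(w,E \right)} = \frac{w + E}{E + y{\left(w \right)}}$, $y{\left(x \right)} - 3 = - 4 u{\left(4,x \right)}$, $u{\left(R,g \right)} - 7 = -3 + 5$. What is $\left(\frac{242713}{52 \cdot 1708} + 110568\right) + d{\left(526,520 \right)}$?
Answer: $\frac{4782652149423}{43253392} \approx 1.1057 \cdot 10^{5}$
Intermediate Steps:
$u{\left(R,g \right)} = 9$ ($u{\left(R,g \right)} = 7 + \left(-3 + 5\right) = 7 + 2 = 9$)
$y{\left(x \right)} = -33$ ($y{\left(x \right)} = 3 - 36 = -33$)
$d{\left(w,E \right)} = \frac{E + w}{-33 + E}$ ($d{\left(w,E \right)} = \frac{w + E}{E - 33} = \frac{E + w}{-33 + E}$)
$\left(\frac{242713}{52 \cdot 1708} + 110568\right) + d{\left(526,520 \right)} = \left(\frac{242713}{52 \cdot 1708} + 110568\right) + \frac{520 + 526}{-33 + 520} = \left(\frac{242713}{88816} + 110568\right) + \frac{1}{487} \cdot 1046 = \left(242713 \cdot \frac{1}{88816} + 110568\right) + \frac{1}{487} \cdot 1046 = \left(\frac{242713}{88816} + 110568\right) + \frac{1046}{487} = \frac{9820450201}{88816} + \frac{1046}{487} = \frac{4782652149423}{43253392}$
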